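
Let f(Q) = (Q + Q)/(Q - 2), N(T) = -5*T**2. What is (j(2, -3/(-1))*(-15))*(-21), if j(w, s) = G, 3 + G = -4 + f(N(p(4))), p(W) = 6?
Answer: -20565/13 ≈ -1581.9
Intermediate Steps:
f(Q) = 2*Q/(-2 + Q) (f(Q) = (2*Q)/(-2 + Q) = 2*Q/(-2 + Q))
G = -457/91 (G = -3 + (-4 + 2*(-5*6**2)/(-2 - 5*6**2)) = -3 + (-4 + 2*(-5*36)/(-2 - 5*36)) = -3 + (-4 + 2*(-180)/(-2 - 180)) = -3 + (-4 + 2*(-180)/(-182)) = -3 + (-4 + 2*(-180)*(-1/182)) = -3 + (-4 + 180/91) = -3 - 184/91 = -457/91 ≈ -5.0220)
j(w, s) = -457/91
(j(2, -3/(-1))*(-15))*(-21) = -457/91*(-15)*(-21) = (6855/91)*(-21) = -20565/13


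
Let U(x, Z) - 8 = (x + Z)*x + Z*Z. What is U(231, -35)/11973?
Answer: 15503/3991 ≈ 3.8845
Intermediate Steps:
U(x, Z) = 8 + Z**2 + x*(Z + x) (U(x, Z) = 8 + ((x + Z)*x + Z*Z) = 8 + ((Z + x)*x + Z**2) = 8 + (x*(Z + x) + Z**2) = 8 + (Z**2 + x*(Z + x)) = 8 + Z**2 + x*(Z + x))
U(231, -35)/11973 = (8 + (-35)**2 + 231**2 - 35*231)/11973 = (8 + 1225 + 53361 - 8085)*(1/11973) = 46509*(1/11973) = 15503/3991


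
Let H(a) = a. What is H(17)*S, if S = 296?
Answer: 5032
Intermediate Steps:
H(17)*S = 17*296 = 5032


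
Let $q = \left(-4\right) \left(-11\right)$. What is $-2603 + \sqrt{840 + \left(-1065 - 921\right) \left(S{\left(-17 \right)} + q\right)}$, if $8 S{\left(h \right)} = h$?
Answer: $-2603 + \frac{i \sqrt{329295}}{2} \approx -2603.0 + 286.92 i$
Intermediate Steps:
$S{\left(h \right)} = \frac{h}{8}$
$q = 44$
$-2603 + \sqrt{840 + \left(-1065 - 921\right) \left(S{\left(-17 \right)} + q\right)} = -2603 + \sqrt{840 + \left(-1065 - 921\right) \left(\frac{1}{8} \left(-17\right) + 44\right)} = -2603 + \sqrt{840 - 1986 \left(- \frac{17}{8} + 44\right)} = -2603 + \sqrt{840 - \frac{332655}{4}} = -2603 + \sqrt{- \frac{329295}{4}} = -2603 + \frac{i \sqrt{329295}}{2}$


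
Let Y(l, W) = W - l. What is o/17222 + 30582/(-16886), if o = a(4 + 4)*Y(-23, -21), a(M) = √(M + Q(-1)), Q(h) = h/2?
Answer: -15291/8443 + √30/17222 ≈ -1.8108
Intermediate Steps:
Q(h) = h/2 (Q(h) = h*(½) = h/2)
a(M) = √(-½ + M) (a(M) = √(M + (½)*(-1)) = √(M - ½) = √(-½ + M))
o = √30 (o = (√(-2 + 4*(4 + 4))/2)*(-21 - 1*(-23)) = (√(-2 + 4*8)/2)*(-21 + 23) = (√(-2 + 32)/2)*2 = (√30/2)*2 = √30 ≈ 5.4772)
o/17222 + 30582/(-16886) = √30/17222 + 30582/(-16886) = √30*(1/17222) + 30582*(-1/16886) = √30/17222 - 15291/8443 = -15291/8443 + √30/17222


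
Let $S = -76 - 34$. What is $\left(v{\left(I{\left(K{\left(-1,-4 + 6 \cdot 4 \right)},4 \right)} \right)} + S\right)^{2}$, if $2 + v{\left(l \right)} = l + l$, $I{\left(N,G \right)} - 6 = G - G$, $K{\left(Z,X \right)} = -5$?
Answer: $10000$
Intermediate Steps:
$I{\left(N,G \right)} = 6$ ($I{\left(N,G \right)} = 6 + \left(G - G\right) = 6 + 0 = 6$)
$v{\left(l \right)} = -2 + 2 l$ ($v{\left(l \right)} = -2 + \left(l + l\right) = -2 + 2 l$)
$S = -110$ ($S = -76 - 34 = -110$)
$\left(v{\left(I{\left(K{\left(-1,-4 + 6 \cdot 4 \right)},4 \right)} \right)} + S\right)^{2} = \left(\left(-2 + 2 \cdot 6\right) - 110\right)^{2} = \left(\left(-2 + 12\right) - 110\right)^{2} = \left(10 - 110\right)^{2} = \left(-100\right)^{2} = 10000$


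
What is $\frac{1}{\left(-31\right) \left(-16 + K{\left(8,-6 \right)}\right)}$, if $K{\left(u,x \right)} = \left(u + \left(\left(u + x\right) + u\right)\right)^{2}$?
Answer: $- \frac{1}{9548} \approx -0.00010473$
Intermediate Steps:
$K{\left(u,x \right)} = \left(x + 3 u\right)^{2}$ ($K{\left(u,x \right)} = \left(u + \left(x + 2 u\right)\right)^{2} = \left(x + 3 u\right)^{2}$)
$\frac{1}{\left(-31\right) \left(-16 + K{\left(8,-6 \right)}\right)} = \frac{1}{\left(-31\right) \left(-16 + \left(-6 + 3 \cdot 8\right)^{2}\right)} = \frac{1}{\left(-31\right) \left(-16 + \left(-6 + 24\right)^{2}\right)} = \frac{1}{\left(-31\right) \left(-16 + 18^{2}\right)} = \frac{1}{\left(-31\right) \left(-16 + 324\right)} = \frac{1}{\left(-31\right) 308} = \frac{1}{-9548} = - \frac{1}{9548}$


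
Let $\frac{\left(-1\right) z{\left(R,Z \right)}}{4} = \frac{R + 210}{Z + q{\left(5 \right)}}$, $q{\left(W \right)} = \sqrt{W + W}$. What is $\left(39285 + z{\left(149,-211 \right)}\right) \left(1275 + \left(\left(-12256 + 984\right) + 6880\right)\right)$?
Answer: $- \frac{1817125418609}{14837} - \frac{1492004 \sqrt{10}}{14837} \approx -1.2247 \cdot 10^{8}$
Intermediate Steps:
$q{\left(W \right)} = \sqrt{2} \sqrt{W}$ ($q{\left(W \right)} = \sqrt{2 W} = \sqrt{2} \sqrt{W}$)
$z{\left(R,Z \right)} = - \frac{4 \left(210 + R\right)}{Z + \sqrt{10}}$ ($z{\left(R,Z \right)} = - 4 \frac{R + 210}{Z + \sqrt{2} \sqrt{5}} = - 4 \frac{210 + R}{Z + \sqrt{10}} = - \frac{4 \left(210 + R\right)}{Z + \sqrt{10}}$)
$\left(39285 + z{\left(149,-211 \right)}\right) \left(1275 + \left(\left(-12256 + 984\right) + 6880\right)\right) = \left(39285 + \frac{4 \left(-210 - 149\right)}{-211 + \sqrt{10}}\right) \left(1275 + \left(\left(-12256 + 984\right) + 6880\right)\right) = \left(39285 + \frac{4 \left(-210 - 149\right)}{-211 + \sqrt{10}}\right) \left(1275 + \left(-11272 + 6880\right)\right) = \left(39285 + 4 \frac{1}{-211 + \sqrt{10}} \left(-359\right)\right) \left(1275 - 4392\right) = \left(39285 - \frac{1436}{-211 + \sqrt{10}}\right) \left(-3117\right) = -122451345 + \frac{4476012}{-211 + \sqrt{10}}$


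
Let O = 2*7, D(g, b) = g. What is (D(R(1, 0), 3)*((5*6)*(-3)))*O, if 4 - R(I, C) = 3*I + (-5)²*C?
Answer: -1260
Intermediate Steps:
R(I, C) = 4 - 25*C - 3*I (R(I, C) = 4 - (3*I + (-5)²*C) = 4 - (3*I + 25*C) = 4 + (-25*C - 3*I) = 4 - 25*C - 3*I)
O = 14
(D(R(1, 0), 3)*((5*6)*(-3)))*O = ((4 - 25*0 - 3*1)*((5*6)*(-3)))*14 = ((4 + 0 - 3)*(30*(-3)))*14 = (1*(-90))*14 = -90*14 = -1260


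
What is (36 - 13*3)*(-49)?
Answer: 147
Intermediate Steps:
(36 - 13*3)*(-49) = (36 - 39)*(-49) = -3*(-49) = 147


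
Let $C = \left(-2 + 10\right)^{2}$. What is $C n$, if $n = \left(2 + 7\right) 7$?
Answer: $4032$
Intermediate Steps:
$C = 64$ ($C = 8^{2} = 64$)
$n = 63$ ($n = 9 \cdot 7 = 63$)
$C n = 64 \cdot 63 = 4032$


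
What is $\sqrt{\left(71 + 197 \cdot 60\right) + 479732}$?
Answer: $11 \sqrt{4063} \approx 701.16$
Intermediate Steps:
$\sqrt{\left(71 + 197 \cdot 60\right) + 479732} = \sqrt{\left(71 + 11820\right) + 479732} = \sqrt{11891 + 479732} = \sqrt{491623} = 11 \sqrt{4063}$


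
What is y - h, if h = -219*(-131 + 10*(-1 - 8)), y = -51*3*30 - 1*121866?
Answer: -174855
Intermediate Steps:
y = -126456 (y = -153*30 - 121866 = -4590 - 121866 = -126456)
h = 48399 (h = -219*(-131 + 10*(-9)) = -219*(-131 - 90) = -219*(-221) = 48399)
y - h = -126456 - 1*48399 = -126456 - 48399 = -174855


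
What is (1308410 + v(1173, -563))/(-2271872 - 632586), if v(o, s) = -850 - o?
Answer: -1306387/2904458 ≈ -0.44979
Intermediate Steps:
(1308410 + v(1173, -563))/(-2271872 - 632586) = (1308410 + (-850 - 1*1173))/(-2271872 - 632586) = (1308410 + (-850 - 1173))/(-2904458) = (1308410 - 2023)*(-1/2904458) = 1306387*(-1/2904458) = -1306387/2904458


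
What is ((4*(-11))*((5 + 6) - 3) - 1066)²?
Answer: 2010724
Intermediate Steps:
((4*(-11))*((5 + 6) - 3) - 1066)² = (-44*(11 - 3) - 1066)² = (-44*8 - 1066)² = (-352 - 1066)² = (-1418)² = 2010724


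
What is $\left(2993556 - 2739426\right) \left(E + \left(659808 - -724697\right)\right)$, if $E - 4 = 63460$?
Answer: $367972361970$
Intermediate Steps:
$E = 63464$ ($E = 4 + 63460 = 63464$)
$\left(2993556 - 2739426\right) \left(E + \left(659808 - -724697\right)\right) = \left(2993556 - 2739426\right) \left(63464 + \left(659808 - -724697\right)\right) = 254130 \left(63464 + \left(659808 + 724697\right)\right) = 254130 \left(63464 + 1384505\right) = 254130 \cdot 1447969 = 367972361970$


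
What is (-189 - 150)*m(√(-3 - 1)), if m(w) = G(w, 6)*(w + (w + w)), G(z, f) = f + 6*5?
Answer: -73224*I ≈ -73224.0*I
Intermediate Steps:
G(z, f) = 30 + f (G(z, f) = f + 30 = 30 + f)
m(w) = 108*w (m(w) = (30 + 6)*(w + (w + w)) = 36*(w + 2*w) = 36*(3*w) = 108*w)
(-189 - 150)*m(√(-3 - 1)) = (-189 - 150)*(108*√(-3 - 1)) = -36612*√(-4) = -36612*2*I = -73224*I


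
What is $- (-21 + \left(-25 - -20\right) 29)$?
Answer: $166$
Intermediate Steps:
$- (-21 + \left(-25 - -20\right) 29) = - (-21 + \left(-25 + 20\right) 29) = - (-21 - 145) = \left(-1\right) \left(-166\right) = 166$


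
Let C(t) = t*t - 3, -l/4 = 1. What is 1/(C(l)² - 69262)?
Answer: -1/69093 ≈ -1.4473e-5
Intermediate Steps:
l = -4 (l = -4*1 = -4)
C(t) = -3 + t² (C(t) = t² - 3 = -3 + t²)
1/(C(l)² - 69262) = 1/((-3 + (-4)²)² - 69262) = 1/((-3 + 16)² - 69262) = 1/(13² - 69262) = 1/(169 - 69262) = 1/(-69093) = -1/69093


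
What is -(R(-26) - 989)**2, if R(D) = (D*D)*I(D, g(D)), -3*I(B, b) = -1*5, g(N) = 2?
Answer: -170569/9 ≈ -18952.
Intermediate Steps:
I(B, b) = 5/3 (I(B, b) = -(-1)*5/3 = -1/3*(-5) = 5/3)
R(D) = 5*D**2/3 (R(D) = (D*D)*(5/3) = D**2*(5/3) = 5*D**2/3)
-(R(-26) - 989)**2 = -((5/3)*(-26)**2 - 989)**2 = -((5/3)*676 - 989)**2 = -(3380/3 - 989)**2 = -(413/3)**2 = -1*170569/9 = -170569/9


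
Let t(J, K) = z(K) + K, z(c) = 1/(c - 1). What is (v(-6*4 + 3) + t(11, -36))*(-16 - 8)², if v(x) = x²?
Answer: 8630784/37 ≈ 2.3326e+5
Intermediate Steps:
z(c) = 1/(-1 + c)
t(J, K) = K + 1/(-1 + K) (t(J, K) = 1/(-1 + K) + K = K + 1/(-1 + K))
(v(-6*4 + 3) + t(11, -36))*(-16 - 8)² = ((-6*4 + 3)² + (1 - 36*(-1 - 36))/(-1 - 36))*(-16 - 8)² = ((-2*12 + 3)² + (1 - 36*(-37))/(-37))*(-24)² = ((-24 + 3)² - (1 + 1332)/37)*576 = ((-21)² - 1/37*1333)*576 = (441 - 1333/37)*576 = (14984/37)*576 = 8630784/37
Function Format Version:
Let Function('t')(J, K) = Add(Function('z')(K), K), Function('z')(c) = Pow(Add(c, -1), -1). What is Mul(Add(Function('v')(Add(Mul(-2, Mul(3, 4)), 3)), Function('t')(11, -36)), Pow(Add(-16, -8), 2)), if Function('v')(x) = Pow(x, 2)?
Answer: Rational(8630784, 37) ≈ 2.3326e+5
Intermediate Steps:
Function('z')(c) = Pow(Add(-1, c), -1)
Function('t')(J, K) = Add(K, Pow(Add(-1, K), -1)) (Function('t')(J, K) = Add(Pow(Add(-1, K), -1), K) = Add(K, Pow(Add(-1, K), -1)))
Mul(Add(Function('v')(Add(Mul(-2, Mul(3, 4)), 3)), Function('t')(11, -36)), Pow(Add(-16, -8), 2)) = Mul(Add(Pow(Add(Mul(-2, Mul(3, 4)), 3), 2), Mul(Pow(Add(-1, -36), -1), Add(1, Mul(-36, Add(-1, -36))))), Pow(Add(-16, -8), 2)) = Mul(Add(Pow(Add(Mul(-2, 12), 3), 2), Mul(Pow(-37, -1), Add(1, Mul(-36, -37)))), Pow(-24, 2)) = Mul(Add(Pow(Add(-24, 3), 2), Mul(Rational(-1, 37), Add(1, 1332))), 576) = Mul(Add(Pow(-21, 2), Mul(Rational(-1, 37), 1333)), 576) = Mul(Add(441, Rational(-1333, 37)), 576) = Mul(Rational(14984, 37), 576) = Rational(8630784, 37)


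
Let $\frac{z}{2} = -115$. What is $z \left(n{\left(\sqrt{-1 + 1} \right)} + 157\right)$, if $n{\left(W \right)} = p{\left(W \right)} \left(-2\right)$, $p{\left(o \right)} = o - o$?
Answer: $-36110$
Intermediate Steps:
$p{\left(o \right)} = 0$
$z = -230$ ($z = 2 \left(-115\right) = -230$)
$n{\left(W \right)} = 0$ ($n{\left(W \right)} = 0 \left(-2\right) = 0$)
$z \left(n{\left(\sqrt{-1 + 1} \right)} + 157\right) = - 230 \left(0 + 157\right) = \left(-230\right) 157 = -36110$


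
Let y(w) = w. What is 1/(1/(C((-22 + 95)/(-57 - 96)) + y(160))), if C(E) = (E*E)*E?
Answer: 572663303/3581577 ≈ 159.89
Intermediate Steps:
C(E) = E³ (C(E) = E²*E = E³)
1/(1/(C((-22 + 95)/(-57 - 96)) + y(160))) = 1/(1/(((-22 + 95)/(-57 - 96))³ + 160)) = 1/(1/((73/(-153))³ + 160)) = 1/(1/((73*(-1/153))³ + 160)) = 1/(1/((-73/153)³ + 160)) = 1/(1/(-389017/3581577 + 160)) = 1/(1/(572663303/3581577)) = 1/(3581577/572663303) = 572663303/3581577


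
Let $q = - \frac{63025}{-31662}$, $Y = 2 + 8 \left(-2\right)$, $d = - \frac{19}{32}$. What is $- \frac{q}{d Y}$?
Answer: $- \frac{504200}{2105523} \approx -0.23947$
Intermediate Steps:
$d = - \frac{19}{32}$ ($d = \left(-19\right) \frac{1}{32} = - \frac{19}{32} \approx -0.59375$)
$Y = -14$ ($Y = 2 - 16 = -14$)
$q = \frac{63025}{31662}$ ($q = \left(-63025\right) \left(- \frac{1}{31662}\right) = \frac{63025}{31662} \approx 1.9906$)
$- \frac{q}{d Y} = - \frac{63025}{31662 \left(\left(- \frac{19}{32}\right) \left(-14\right)\right)} = - \frac{63025}{31662 \cdot \frac{133}{16}} = - \frac{63025 \cdot 16}{31662 \cdot 133} = \left(-1\right) \frac{504200}{2105523} = - \frac{504200}{2105523}$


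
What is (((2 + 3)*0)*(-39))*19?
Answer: 0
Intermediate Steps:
(((2 + 3)*0)*(-39))*19 = ((5*0)*(-39))*19 = (0*(-39))*19 = 0*19 = 0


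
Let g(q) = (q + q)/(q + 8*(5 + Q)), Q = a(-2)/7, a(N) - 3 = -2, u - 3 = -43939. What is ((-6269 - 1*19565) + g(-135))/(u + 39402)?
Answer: 942836/165491 ≈ 5.6972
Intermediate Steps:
u = -43936 (u = 3 - 43939 = -43936)
a(N) = 1 (a(N) = 3 - 2 = 1)
Q = 1/7 ≈ 0.14286
g(q) = 2*q/(288/7 + q) (g(q) = (q + q)/(q + 8*(5 + 1/7)) = (2*q)/(q + 8*(36/7)) = (2*q)/(q + 288/7) = (2*q)/(288/7 + q) = 2*q/(288/7 + q))
((-6269 - 1*19565) + g(-135))/(u + 39402) = ((-6269 - 1*19565) + 14*(-135)/(288 + 7*(-135)))/(-43936 + 39402) = ((-6269 - 19565) + 14*(-135)/(288 - 945))/(-4534) = (-25834 + 14*(-135)/(-657))*(-1/4534) = (-25834 + 14*(-135)*(-1/657))*(-1/4534) = (-25834 + 210/73)*(-1/4534) = -1885672/73*(-1/4534) = 942836/165491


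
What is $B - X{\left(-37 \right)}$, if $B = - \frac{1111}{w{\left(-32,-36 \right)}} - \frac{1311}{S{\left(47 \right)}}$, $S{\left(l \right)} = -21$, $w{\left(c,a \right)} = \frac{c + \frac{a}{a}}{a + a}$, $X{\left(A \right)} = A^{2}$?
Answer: $- \frac{843470}{217} \approx -3887.0$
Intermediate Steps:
$w{\left(c,a \right)} = \frac{1 + c}{2 a}$ ($w{\left(c,a \right)} = \frac{c + 1}{2 a} = \left(1 + c\right) \frac{1}{2 a} = \frac{1 + c}{2 a}$)
$B = - \frac{546397}{217}$ ($B = - \frac{1111}{\frac{1}{2} \frac{1}{-36} \left(1 - 32\right)} - \frac{1311}{-21} = - \frac{1111}{\frac{1}{2} \left(- \frac{1}{36}\right) \left(-31\right)} - - \frac{437}{7} = - \frac{1111}{\frac{31}{72}} + \frac{437}{7} = \left(-1111\right) \frac{72}{31} + \frac{437}{7} = - \frac{79992}{31} + \frac{437}{7} = - \frac{546397}{217} \approx -2518.0$)
$B - X{\left(-37 \right)} = - \frac{546397}{217} - \left(-37\right)^{2} = - \frac{546397}{217} - 1369 = - \frac{843470}{217}$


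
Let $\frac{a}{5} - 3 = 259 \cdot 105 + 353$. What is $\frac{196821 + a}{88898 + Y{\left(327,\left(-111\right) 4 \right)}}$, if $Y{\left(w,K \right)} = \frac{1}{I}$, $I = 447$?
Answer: $\frac{149555472}{39737407} \approx 3.7636$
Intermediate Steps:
$a = 137755$ ($a = 15 + 5 \left(259 \cdot 105 + 353\right) = 15 + 5 \left(27195 + 353\right) = 15 + 5 \cdot 27548 = 15 + 137740 = 137755$)
$Y{\left(w,K \right)} = \frac{1}{447}$
$\frac{196821 + a}{88898 + Y{\left(327,\left(-111\right) 4 \right)}} = \frac{196821 + 137755}{88898 + \frac{1}{447}} = \frac{334576}{\frac{39737407}{447}} = 334576 \cdot \frac{447}{39737407} = \frac{149555472}{39737407}$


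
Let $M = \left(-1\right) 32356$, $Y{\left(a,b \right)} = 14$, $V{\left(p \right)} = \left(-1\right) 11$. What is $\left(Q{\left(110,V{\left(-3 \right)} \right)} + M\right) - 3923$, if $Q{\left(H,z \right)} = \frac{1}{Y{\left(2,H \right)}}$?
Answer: $- \frac{507905}{14} \approx -36279.0$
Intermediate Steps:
$V{\left(p \right)} = -11$
$M = -32356$
$Q{\left(H,z \right)} = \frac{1}{14}$
$\left(Q{\left(110,V{\left(-3 \right)} \right)} + M\right) - 3923 = \left(\frac{1}{14} - 32356\right) - 3923 = - \frac{452983}{14} - 3923 = - \frac{507905}{14}$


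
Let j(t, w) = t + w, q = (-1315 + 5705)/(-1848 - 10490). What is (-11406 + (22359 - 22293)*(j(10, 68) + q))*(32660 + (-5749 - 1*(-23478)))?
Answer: -1952597533608/6169 ≈ -3.1652e+8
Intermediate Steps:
q = -2195/6169 (q = 4390/(-12338) = 4390*(-1/12338) = -2195/6169 ≈ -0.35581)
(-11406 + (22359 - 22293)*(j(10, 68) + q))*(32660 + (-5749 - 1*(-23478))) = (-11406 + (22359 - 22293)*((10 + 68) - 2195/6169))*(32660 + (-5749 - 1*(-23478))) = (-11406 + 66*(78 - 2195/6169))*(32660 + (-5749 + 23478)) = (-11406 + 66*(478987/6169))*(32660 + 17729) = (-11406 + 31613142/6169)*50389 = -38750472/6169*50389 = -1952597533608/6169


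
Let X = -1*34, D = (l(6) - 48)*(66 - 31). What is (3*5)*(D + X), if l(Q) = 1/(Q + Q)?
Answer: -102665/4 ≈ -25666.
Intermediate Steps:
l(Q) = 1/(2*Q)
D = -20125/12 (D = ((½)/6 - 48)*(66 - 31) = ((½)*(⅙) - 48)*35 = (1/12 - 48)*35 = -575/12*35 = -20125/12 ≈ -1677.1)
X = -34
(3*5)*(D + X) = (3*5)*(-20125/12 - 34) = 15*(-20533/12) = -102665/4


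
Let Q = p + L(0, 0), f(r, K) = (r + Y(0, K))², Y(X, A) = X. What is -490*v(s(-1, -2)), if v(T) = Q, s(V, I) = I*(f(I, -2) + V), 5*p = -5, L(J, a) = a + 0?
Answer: 490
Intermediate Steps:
L(J, a) = a
f(r, K) = r² (f(r, K) = (r + 0)² = r²)
p = -1 (p = (⅕)*(-5) = -1)
s(V, I) = I*(V + I²) (s(V, I) = I*(I² + V) = I*(V + I²))
Q = -1 (Q = -1 + 0 = -1)
v(T) = -1
-490*v(s(-1, -2)) = -490*(-1) = 490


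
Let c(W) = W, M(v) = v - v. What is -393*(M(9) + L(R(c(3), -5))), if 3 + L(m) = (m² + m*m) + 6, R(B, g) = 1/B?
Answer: -3799/3 ≈ -1266.3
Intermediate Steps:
M(v) = 0
L(m) = 3 + 2*m² (L(m) = -3 + ((m² + m*m) + 6) = -3 + ((m² + m²) + 6) = -3 + (2*m² + 6) = -3 + (6 + 2*m²) = 3 + 2*m²)
-393*(M(9) + L(R(c(3), -5))) = -393*(0 + (3 + 2*(1/3)²)) = -393*(0 + (3 + 2*(⅓)²)) = -393*(0 + (3 + 2*(⅑))) = -393*(0 + (3 + 2/9)) = -393*(0 + 29/9) = -393*29/9 = -3799/3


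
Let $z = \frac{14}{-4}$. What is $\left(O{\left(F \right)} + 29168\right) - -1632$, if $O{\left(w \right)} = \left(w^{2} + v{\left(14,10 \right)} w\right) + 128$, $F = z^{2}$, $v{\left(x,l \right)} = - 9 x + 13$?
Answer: $\frac{475101}{16} \approx 29694.0$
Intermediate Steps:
$v{\left(x,l \right)} = 13 - 9 x$
$z = - \frac{7}{2}$ ($z = 14 \left(- \frac{1}{4}\right) = - \frac{7}{2} \approx -3.5$)
$F = \frac{49}{4}$ ($F = \left(- \frac{7}{2}\right)^{2} = \frac{49}{4} \approx 12.25$)
$O{\left(w \right)} = 128 + w^{2} - 113 w$ ($O{\left(w \right)} = \left(w^{2} + \left(13 - 126\right) w\right) + 128 = \left(w^{2} - 113 w\right) + 128 = 128 + w^{2} - 113 w$)
$\left(O{\left(F \right)} + 29168\right) - -1632 = \left(\left(128 + \left(\frac{49}{4}\right)^{2} - \frac{5537}{4}\right) + 29168\right) - -1632 = \left(\left(128 + \frac{2401}{16} - \frac{5537}{4}\right) + 29168\right) + 1632 = \left(- \frac{17699}{16} + 29168\right) + 1632 = \frac{448989}{16} + 1632 = \frac{475101}{16}$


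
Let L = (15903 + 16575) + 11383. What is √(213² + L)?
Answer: √89230 ≈ 298.71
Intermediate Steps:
L = 43861 (L = 32478 + 11383 = 43861)
√(213² + L) = √(213² + 43861) = √(45369 + 43861) = √89230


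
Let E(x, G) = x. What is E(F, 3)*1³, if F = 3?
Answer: 3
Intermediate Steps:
E(F, 3)*1³ = 3*1³ = 3*1 = 3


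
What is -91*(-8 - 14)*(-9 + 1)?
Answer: -16016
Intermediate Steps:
-91*(-8 - 14)*(-9 + 1) = -(-2002)*(-8) = -91*176 = -16016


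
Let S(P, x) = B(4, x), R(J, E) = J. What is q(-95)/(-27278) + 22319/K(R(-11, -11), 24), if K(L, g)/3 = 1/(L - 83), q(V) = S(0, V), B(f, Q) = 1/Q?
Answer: -5436741900257/7774230 ≈ -6.9933e+5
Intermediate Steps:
S(P, x) = 1/x
q(V) = 1/V
K(L, g) = 3/(-83 + L) (K(L, g) = 3/(L - 83) = 3/(-83 + L))
q(-95)/(-27278) + 22319/K(R(-11, -11), 24) = 1/(-95*(-27278)) + 22319/((3/(-83 - 11))) = -1/95*(-1/27278) + 22319/((3/(-94))) = 1/2591410 + 22319/((3*(-1/94))) = 1/2591410 + 22319/(-3/94) = 1/2591410 + 22319*(-94/3) = 1/2591410 - 2097986/3 = -5436741900257/7774230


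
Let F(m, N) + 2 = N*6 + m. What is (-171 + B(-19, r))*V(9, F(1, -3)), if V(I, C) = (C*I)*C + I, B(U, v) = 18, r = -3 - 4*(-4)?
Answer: -498474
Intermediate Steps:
r = 13 (r = -3 + 16 = 13)
F(m, N) = -2 + m + 6*N (F(m, N) = -2 + (N*6 + m) = -2 + (6*N + m) = -2 + (m + 6*N) = -2 + m + 6*N)
V(I, C) = I + I*C**2 (V(I, C) = I*C**2 + I = I + I*C**2)
(-171 + B(-19, r))*V(9, F(1, -3)) = (-171 + 18)*(9*(1 + (-2 + 1 + 6*(-3))**2)) = -1377*(1 + (-2 + 1 - 18)**2) = -1377*(1 + (-19)**2) = -1377*(1 + 361) = -1377*362 = -153*3258 = -498474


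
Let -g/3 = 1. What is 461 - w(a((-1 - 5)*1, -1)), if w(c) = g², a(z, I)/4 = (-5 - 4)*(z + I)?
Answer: 452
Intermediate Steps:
g = -3 (g = -3*1 = -3)
a(z, I) = -36*I - 36*z (a(z, I) = 4*((-5 - 4)*(z + I)) = 4*(-9*(I + z)) = 4*(-9*I - 9*z) = -36*I - 36*z)
w(c) = 9 (w(c) = (-3)² = 9)
461 - w(a((-1 - 5)*1, -1)) = 461 - 1*9 = 461 - 9 = 452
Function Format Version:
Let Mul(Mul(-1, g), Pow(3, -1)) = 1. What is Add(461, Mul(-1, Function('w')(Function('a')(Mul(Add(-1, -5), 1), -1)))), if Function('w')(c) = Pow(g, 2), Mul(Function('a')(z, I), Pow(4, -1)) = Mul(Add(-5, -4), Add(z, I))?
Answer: 452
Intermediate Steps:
g = -3 (g = Mul(-3, 1) = -3)
Function('a')(z, I) = Add(Mul(-36, I), Mul(-36, z)) (Function('a')(z, I) = Mul(4, Mul(Add(-5, -4), Add(z, I))) = Mul(4, Mul(-9, Add(I, z))) = Mul(4, Add(Mul(-9, I), Mul(-9, z))) = Add(Mul(-36, I), Mul(-36, z)))
Function('w')(c) = 9 (Function('w')(c) = Pow(-3, 2) = 9)
Add(461, Mul(-1, Function('w')(Function('a')(Mul(Add(-1, -5), 1), -1)))) = Add(461, Mul(-1, 9)) = Add(461, -9) = 452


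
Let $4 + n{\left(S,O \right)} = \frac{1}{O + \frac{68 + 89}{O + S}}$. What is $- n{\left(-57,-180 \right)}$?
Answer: $\frac{171505}{42817} \approx 4.0055$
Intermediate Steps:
$n{\left(S,O \right)} = -4 + \frac{1}{O + \frac{157}{O + S}}$ ($n{\left(S,O \right)} = -4 + \frac{1}{O + \frac{68 + 89}{O + S}} = -4 + \frac{1}{O + \frac{157}{O + S}}$)
$- n{\left(-57,-180 \right)} = - \frac{-628 - 180 - 57 - 4 \left(-180\right)^{2} - \left(-720\right) \left(-57\right)}{157 + \left(-180\right)^{2} - -10260} = - \frac{-628 - 180 - 57 - 129600 - 41040}{157 + 32400 + 10260} = - \frac{-628 - 180 - 57 - 129600 - 41040}{42817} = - \frac{-171505}{42817} = \left(-1\right) \left(- \frac{171505}{42817}\right) = \frac{171505}{42817}$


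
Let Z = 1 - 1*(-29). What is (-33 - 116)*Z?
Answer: -4470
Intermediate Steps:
Z = 30 (Z = 1 + 29 = 30)
(-33 - 116)*Z = (-33 - 116)*30 = -149*30 = -4470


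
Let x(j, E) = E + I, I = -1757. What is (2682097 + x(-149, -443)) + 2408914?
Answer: 5088811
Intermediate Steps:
x(j, E) = -1757 + E (x(j, E) = E - 1757 = -1757 + E)
(2682097 + x(-149, -443)) + 2408914 = (2682097 + (-1757 - 443)) + 2408914 = (2682097 - 2200) + 2408914 = 2679897 + 2408914 = 5088811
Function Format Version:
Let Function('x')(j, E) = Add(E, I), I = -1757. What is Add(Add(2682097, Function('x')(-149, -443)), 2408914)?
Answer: 5088811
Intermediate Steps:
Function('x')(j, E) = Add(-1757, E) (Function('x')(j, E) = Add(E, -1757) = Add(-1757, E))
Add(Add(2682097, Function('x')(-149, -443)), 2408914) = Add(Add(2682097, Add(-1757, -443)), 2408914) = Add(Add(2682097, -2200), 2408914) = Add(2679897, 2408914) = 5088811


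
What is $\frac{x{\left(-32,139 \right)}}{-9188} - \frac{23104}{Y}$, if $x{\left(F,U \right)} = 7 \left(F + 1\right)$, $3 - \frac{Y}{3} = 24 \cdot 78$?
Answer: $\frac{213496271}{51517116} \approx 4.1442$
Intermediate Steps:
$Y = -5607$ ($Y = 9 - 3 \cdot 24 \cdot 78 = 9 - 5616 = -5607$)
$x{\left(F,U \right)} = 7 + 7 F$ ($x{\left(F,U \right)} = 7 \left(1 + F\right) = 7 + 7 F$)
$\frac{x{\left(-32,139 \right)}}{-9188} - \frac{23104}{Y} = \frac{7 + 7 \left(-32\right)}{-9188} - \frac{23104}{-5607} = \left(7 - 224\right) \left(- \frac{1}{9188}\right) - - \frac{23104}{5607} = \left(-217\right) \left(- \frac{1}{9188}\right) + \frac{23104}{5607} = \frac{217}{9188} + \frac{23104}{5607} = \frac{213496271}{51517116}$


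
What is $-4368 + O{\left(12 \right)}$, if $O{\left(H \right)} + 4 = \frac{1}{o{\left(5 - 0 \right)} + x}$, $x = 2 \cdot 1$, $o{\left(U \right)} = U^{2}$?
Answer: $- \frac{118043}{27} \approx -4372.0$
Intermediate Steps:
$x = 2$
$O{\left(H \right)} = - \frac{107}{27}$ ($O{\left(H \right)} = -4 + \frac{1}{\left(5 - 0\right)^{2} + 2} = -4 + \frac{1}{\left(5 + 0\right)^{2} + 2} = -4 + \frac{1}{5^{2} + 2} = -4 + \frac{1}{25 + 2} = -4 + \frac{1}{27} = - \frac{107}{27}$)
$-4368 + O{\left(12 \right)} = -4368 - \frac{107}{27} = - \frac{118043}{27}$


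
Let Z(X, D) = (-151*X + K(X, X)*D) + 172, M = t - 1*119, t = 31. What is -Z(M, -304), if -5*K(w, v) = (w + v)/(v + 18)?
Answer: -2382252/175 ≈ -13613.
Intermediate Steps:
M = -88 (M = 31 - 1*119 = 31 - 119 = -88)
K(w, v) = -(v + w)/(5*(18 + v)) (K(w, v) = -(w + v)/(5*(v + 18)) = -(v + w)/(5*(18 + v)))
Z(X, D) = 172 - 151*X - 2*D*X/(5*(18 + X)) (Z(X, D) = (-151*X + ((-X - X)/(5*(18 + X)))*D) + 172 = (-151*X + ((-2*X)/(5*(18 + X)))*D) + 172 = (-151*X + (-2*X/(5*(18 + X)))*D) + 172 = (-151*X - 2*D*X/(5*(18 + X))) + 172 = 172 - 151*X - 2*D*X/(5*(18 + X)))
-Z(M, -304) = -((18 - 88)*(172 - 151*(-88)) - 2/5*(-304)*(-88))/(18 - 88) = -(-70*(172 + 13288) - 53504/5)/(-70) = -(-1)*(-70*13460 - 53504/5)/70 = -(-1)*(-942200 - 53504/5)/70 = -(-1)*(-4764504)/(70*5) = -1*2382252/175 = -2382252/175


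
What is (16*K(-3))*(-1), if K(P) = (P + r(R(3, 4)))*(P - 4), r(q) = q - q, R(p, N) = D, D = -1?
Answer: -336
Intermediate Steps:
R(p, N) = -1
r(q) = 0
K(P) = P*(-4 + P) (K(P) = (P + 0)*(P - 4) = P*(-4 + P))
(16*K(-3))*(-1) = (16*(-3*(-4 - 3)))*(-1) = (16*(-3*(-7)))*(-1) = (16*21)*(-1) = 336*(-1) = -336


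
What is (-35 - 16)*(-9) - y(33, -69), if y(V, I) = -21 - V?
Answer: 513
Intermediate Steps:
(-35 - 16)*(-9) - y(33, -69) = (-35 - 16)*(-9) - (-21 - 1*33) = -51*(-9) - (-21 - 33) = 459 - 1*(-54) = 459 + 54 = 513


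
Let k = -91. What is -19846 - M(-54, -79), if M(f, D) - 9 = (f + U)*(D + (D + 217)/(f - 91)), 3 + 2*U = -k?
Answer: -598981/29 ≈ -20655.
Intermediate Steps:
U = 44 (U = -3/2 + (-1*(-91))/2 = -3/2 + (1/2)*91 = -3/2 + 91/2 = 44)
M(f, D) = 9 + (44 + f)*(D + (217 + D)/(-91 + f)) (M(f, D) = 9 + (f + 44)*(D + (D + 217)/(f - 91)) = 9 + (44 + f)*(D + (217 + D)/(-91 + f)))
-19846 - M(-54, -79) = -19846 - (8729 - 3960*(-79) + 226*(-54) - 79*(-54)**2 - 46*(-79)*(-54))/(-91 - 54) = -19846 - (8729 + 312840 - 12204 - 79*2916 - 196236)/(-145) = -19846 - (-1)*(8729 + 312840 - 12204 - 230364 - 196236)/145 = -19846 - (-1)*(-117235)/145 = -19846 - 1*23447/29 = -19846 - 23447/29 = -598981/29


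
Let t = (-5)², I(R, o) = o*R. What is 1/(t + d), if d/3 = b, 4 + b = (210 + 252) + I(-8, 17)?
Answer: 1/991 ≈ 0.0010091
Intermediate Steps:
I(R, o) = R*o
t = 25
b = 322 (b = -4 + ((210 + 252) - 8*17) = -4 + (462 - 136) = -4 + 326 = 322)
d = 966 (d = 3*322 = 966)
1/(t + d) = 1/(25 + 966) = 1/991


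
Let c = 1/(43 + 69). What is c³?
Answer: 1/1404928 ≈ 7.1178e-7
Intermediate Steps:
c = 1/112 ≈ 0.0089286
c³ = (1/112)³ = 1/1404928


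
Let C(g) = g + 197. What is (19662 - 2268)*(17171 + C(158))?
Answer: 304847244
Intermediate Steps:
C(g) = 197 + g
(19662 - 2268)*(17171 + C(158)) = (19662 - 2268)*(17171 + (197 + 158)) = 17394*(17171 + 355) = 17394*17526 = 304847244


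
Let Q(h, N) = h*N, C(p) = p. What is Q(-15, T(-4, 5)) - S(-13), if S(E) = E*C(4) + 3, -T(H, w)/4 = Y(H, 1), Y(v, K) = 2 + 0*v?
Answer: 169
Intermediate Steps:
Y(v, K) = 2 (Y(v, K) = 2 + 0 = 2)
T(H, w) = -8 (T(H, w) = -4*2 = -8)
Q(h, N) = N*h
S(E) = 3 + 4*E (S(E) = E*4 + 3 = 4*E + 3 = 3 + 4*E)
Q(-15, T(-4, 5)) - S(-13) = -8*(-15) - (3 + 4*(-13)) = 120 - (3 - 52) = 120 - 1*(-49) = 120 + 49 = 169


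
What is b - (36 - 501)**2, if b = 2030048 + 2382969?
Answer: 4196792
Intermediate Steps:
b = 4413017
b - (36 - 501)**2 = 4413017 - (36 - 501)**2 = 4413017 - 1*(-465)**2 = 4413017 - 1*216225 = 4413017 - 216225 = 4196792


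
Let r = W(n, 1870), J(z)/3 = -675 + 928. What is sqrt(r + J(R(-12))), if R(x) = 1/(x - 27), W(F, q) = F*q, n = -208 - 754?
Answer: 11*I*sqrt(14861) ≈ 1341.0*I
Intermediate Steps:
n = -962
R(x) = 1/(-27 + x)
J(z) = 759 (J(z) = 3*(-675 + 928) = 3*253 = 759)
r = -1798940 (r = -962*1870 = -1798940)
sqrt(r + J(R(-12))) = sqrt(-1798940 + 759) = sqrt(-1798181) = 11*I*sqrt(14861)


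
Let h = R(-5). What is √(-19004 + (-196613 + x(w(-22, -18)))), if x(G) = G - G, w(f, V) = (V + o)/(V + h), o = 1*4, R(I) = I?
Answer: I*√215617 ≈ 464.35*I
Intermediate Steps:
h = -5
o = 4
w(f, V) = (4 + V)/(-5 + V) (w(f, V) = (V + 4)/(V - 5) = (4 + V)/(-5 + V))
x(G) = 0
√(-19004 + (-196613 + x(w(-22, -18)))) = √(-19004 + (-196613 + 0)) = √(-19004 - 196613) = √(-215617) = I*√215617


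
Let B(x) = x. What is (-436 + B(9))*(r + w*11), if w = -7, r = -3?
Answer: 34160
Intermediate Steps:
(-436 + B(9))*(r + w*11) = (-436 + 9)*(-3 - 7*11) = -427*(-3 - 77) = -427*(-80) = 34160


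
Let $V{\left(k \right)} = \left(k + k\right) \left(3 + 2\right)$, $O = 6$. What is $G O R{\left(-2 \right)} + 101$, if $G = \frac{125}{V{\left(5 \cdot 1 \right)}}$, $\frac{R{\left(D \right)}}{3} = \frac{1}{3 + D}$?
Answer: $146$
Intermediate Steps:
$R{\left(D \right)} = \frac{3}{3 + D}$
$V{\left(k \right)} = 10 k$ ($V{\left(k \right)} = 2 k 5 = 10 k$)
$G = \frac{5}{2}$ ($G = \frac{125}{10 \cdot 5 \cdot 1} = \frac{125}{10 \cdot 5} = \frac{125}{50} = 125 \cdot \frac{1}{50} = \frac{5}{2} \approx 2.5$)
$G O R{\left(-2 \right)} + 101 = \frac{5 \cdot 6 \frac{3}{3 - 2}}{2} + 101 = \frac{5 \cdot 6 \cdot \frac{3}{1}}{2} + 101 = \frac{5 \cdot 6 \cdot 3 \cdot 1}{2} + 101 = \frac{5 \cdot 6 \cdot 3}{2} + 101 = \frac{5}{2} \cdot 18 + 101 = 45 + 101 = 146$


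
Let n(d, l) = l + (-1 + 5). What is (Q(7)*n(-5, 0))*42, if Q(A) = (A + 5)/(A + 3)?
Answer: 1008/5 ≈ 201.60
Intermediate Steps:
n(d, l) = 4 + l (n(d, l) = l + 4 = 4 + l)
Q(A) = (5 + A)/(3 + A)
(Q(7)*n(-5, 0))*42 = (((5 + 7)/(3 + 7))*(4 + 0))*42 = ((12/10)*4)*42 = (((1/10)*12)*4)*42 = ((6/5)*4)*42 = (24/5)*42 = 1008/5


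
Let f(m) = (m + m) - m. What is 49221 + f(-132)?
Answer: 49089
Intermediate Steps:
f(m) = m (f(m) = 2*m - m = m)
49221 + f(-132) = 49221 - 132 = 49089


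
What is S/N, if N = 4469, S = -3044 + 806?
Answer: -2238/4469 ≈ -0.50078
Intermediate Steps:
S = -2238
S/N = -2238/4469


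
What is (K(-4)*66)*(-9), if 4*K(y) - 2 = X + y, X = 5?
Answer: -891/2 ≈ -445.50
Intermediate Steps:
K(y) = 7/4 + y/4 (K(y) = ½ + (5 + y)/4 = ½ + (5/4 + y/4) = 7/4 + y/4)
(K(-4)*66)*(-9) = ((7/4 + (¼)*(-4))*66)*(-9) = ((7/4 - 1)*66)*(-9) = ((¾)*66)*(-9) = (99/2)*(-9) = -891/2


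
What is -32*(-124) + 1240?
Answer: 5208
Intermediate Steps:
-32*(-124) + 1240 = 3968 + 1240 = 5208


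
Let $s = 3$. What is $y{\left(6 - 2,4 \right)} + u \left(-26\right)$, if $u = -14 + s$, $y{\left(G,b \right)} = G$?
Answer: $290$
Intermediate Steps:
$u = -11$ ($u = -14 + 3 = -11$)
$y{\left(6 - 2,4 \right)} + u \left(-26\right) = \left(6 - 2\right) - -286 = \left(6 - 2\right) + 286 = 4 + 286 = 290$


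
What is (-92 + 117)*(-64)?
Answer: -1600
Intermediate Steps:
(-92 + 117)*(-64) = 25*(-64) = -1600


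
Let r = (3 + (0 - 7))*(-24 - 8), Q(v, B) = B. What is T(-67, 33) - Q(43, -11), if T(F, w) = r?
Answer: 139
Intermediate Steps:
r = 128 (r = (3 - 7)*(-32) = -4*(-32) = 128)
T(F, w) = 128
T(-67, 33) - Q(43, -11) = 128 - 1*(-11) = 128 + 11 = 139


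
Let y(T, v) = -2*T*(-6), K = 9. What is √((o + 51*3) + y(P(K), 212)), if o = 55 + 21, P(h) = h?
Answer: √337 ≈ 18.358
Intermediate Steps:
y(T, v) = 12*T
o = 76
√((o + 51*3) + y(P(K), 212)) = √((76 + 51*3) + 12*9) = √((76 + 153) + 108) = √(229 + 108) = √337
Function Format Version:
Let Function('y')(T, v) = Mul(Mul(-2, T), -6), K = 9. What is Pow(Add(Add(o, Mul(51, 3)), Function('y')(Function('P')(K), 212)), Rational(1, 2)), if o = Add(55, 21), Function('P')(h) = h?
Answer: Pow(337, Rational(1, 2)) ≈ 18.358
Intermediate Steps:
Function('y')(T, v) = Mul(12, T)
o = 76
Pow(Add(Add(o, Mul(51, 3)), Function('y')(Function('P')(K), 212)), Rational(1, 2)) = Pow(Add(Add(76, Mul(51, 3)), Mul(12, 9)), Rational(1, 2)) = Pow(Add(Add(76, 153), 108), Rational(1, 2)) = Pow(Add(229, 108), Rational(1, 2)) = Pow(337, Rational(1, 2))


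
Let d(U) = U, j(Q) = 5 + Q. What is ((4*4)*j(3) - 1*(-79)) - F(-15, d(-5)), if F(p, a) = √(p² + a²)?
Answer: 207 - 5*√10 ≈ 191.19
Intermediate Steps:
F(p, a) = √(a² + p²)
((4*4)*j(3) - 1*(-79)) - F(-15, d(-5)) = ((4*4)*(5 + 3) - 1*(-79)) - √((-5)² + (-15)²) = (16*8 + 79) - √(25 + 225) = (128 + 79) - √250 = 207 - 5*√10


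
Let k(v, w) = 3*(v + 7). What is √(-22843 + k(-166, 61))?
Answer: 2*I*√5830 ≈ 152.71*I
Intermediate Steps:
k(v, w) = 21 + 3*v (k(v, w) = 3*(7 + v) = 21 + 3*v)
√(-22843 + k(-166, 61)) = √(-22843 + (21 + 3*(-166))) = √(-22843 + (21 - 498)) = √(-22843 - 477) = √(-23320) = 2*I*√5830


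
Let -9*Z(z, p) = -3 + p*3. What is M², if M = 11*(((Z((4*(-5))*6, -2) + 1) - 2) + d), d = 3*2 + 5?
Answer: 14641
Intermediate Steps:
d = 11 (d = 6 + 5 = 11)
Z(z, p) = ⅓ - p/3 (Z(z, p) = -(-3 + p*3)/9 = -(-3 + 3*p)/9 = ⅓ - p/3)
M = 121 (M = 11*((((⅓ - ⅓*(-2)) + 1) - 2) + 11) = 11*((((⅓ + ⅔) + 1) - 2) + 11) = 11*(((1 + 1) - 2) + 11) = 11*((2 - 2) + 11) = 11*(0 + 11) = 11*11 = 121)
M² = 121² = 14641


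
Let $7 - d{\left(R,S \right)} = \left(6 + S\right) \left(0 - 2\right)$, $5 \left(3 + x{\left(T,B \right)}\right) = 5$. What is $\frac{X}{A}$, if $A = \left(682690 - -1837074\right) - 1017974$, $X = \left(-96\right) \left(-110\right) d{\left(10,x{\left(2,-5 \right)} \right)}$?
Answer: $\frac{15840}{150179} \approx 0.10547$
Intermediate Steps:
$x{\left(T,B \right)} = -2$ ($x{\left(T,B \right)} = -3 + \frac{1}{5} \cdot 5 = -3 + 1 = -2$)
$d{\left(R,S \right)} = 19 + 2 S$ ($d{\left(R,S \right)} = 7 - \left(6 + S\right) \left(0 - 2\right) = 7 - \left(6 + S\right) \left(-2\right) = 7 - \left(-12 - 2 S\right) = 7 + \left(12 + 2 S\right) = 19 + 2 S$)
$X = 158400$ ($X = \left(-96\right) \left(-110\right) \left(19 + 2 \left(-2\right)\right) = 10560 \left(19 - 4\right) = 10560 \cdot 15 = 158400$)
$A = 1501790$ ($A = \left(682690 + 1837074\right) - 1017974 = 2519764 - 1017974 = 1501790$)
$\frac{X}{A} = \frac{158400}{1501790} = 158400 \cdot \frac{1}{1501790} = \frac{15840}{150179}$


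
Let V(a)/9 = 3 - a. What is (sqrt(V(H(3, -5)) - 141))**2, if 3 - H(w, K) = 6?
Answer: -87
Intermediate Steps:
H(w, K) = -3 (H(w, K) = 3 - 1*6 = 3 - 6 = -3)
V(a) = 27 - 9*a (V(a) = 9*(3 - a) = 27 - 9*a)
(sqrt(V(H(3, -5)) - 141))**2 = (sqrt((27 - 9*(-3)) - 141))**2 = (sqrt((27 + 27) - 141))**2 = (sqrt(54 - 141))**2 = (sqrt(-87))**2 = (I*sqrt(87))**2 = -87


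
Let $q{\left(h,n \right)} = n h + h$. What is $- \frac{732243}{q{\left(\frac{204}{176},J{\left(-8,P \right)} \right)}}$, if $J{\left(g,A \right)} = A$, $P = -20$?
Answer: $\frac{10739564}{323} \approx 33249.0$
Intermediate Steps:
$q{\left(h,n \right)} = h + h n$ ($q{\left(h,n \right)} = h n + h = h + h n$)
$- \frac{732243}{q{\left(\frac{204}{176},J{\left(-8,P \right)} \right)}} = - \frac{732243}{\frac{204}{176} \left(1 - 20\right)} = - \frac{732243}{204 \cdot \frac{1}{176} \left(-19\right)} = - \frac{732243}{\frac{51}{44} \left(-19\right)} = - \frac{732243}{- \frac{969}{44}} = \left(-732243\right) \left(- \frac{44}{969}\right) = \frac{10739564}{323}$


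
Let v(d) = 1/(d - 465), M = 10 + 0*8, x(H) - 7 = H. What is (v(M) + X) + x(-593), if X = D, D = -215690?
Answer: -98405581/455 ≈ -2.1628e+5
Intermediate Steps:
x(H) = 7 + H
M = 10 (M = 10 + 0 = 10)
v(d) = 1/(-465 + d)
X = -215690
(v(M) + X) + x(-593) = (1/(-465 + 10) - 215690) + (7 - 593) = (1/(-455) - 215690) - 586 = (-1/455 - 215690) - 586 = -98138951/455 - 586 = -98405581/455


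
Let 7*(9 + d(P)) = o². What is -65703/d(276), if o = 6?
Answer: 153307/9 ≈ 17034.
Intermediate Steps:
d(P) = -27/7 (d(P) = -9 + (⅐)*6² = -9 + (⅐)*36 = -9 + 36/7 = -27/7)
-65703/d(276) = -65703/(-27/7) = -65703*(-7/27) = 153307/9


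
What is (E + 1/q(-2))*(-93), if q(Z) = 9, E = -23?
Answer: 6386/3 ≈ 2128.7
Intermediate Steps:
(E + 1/q(-2))*(-93) = (-23 + 1/9)*(-93) = (-23 + ⅑)*(-93) = -206/9*(-93) = 6386/3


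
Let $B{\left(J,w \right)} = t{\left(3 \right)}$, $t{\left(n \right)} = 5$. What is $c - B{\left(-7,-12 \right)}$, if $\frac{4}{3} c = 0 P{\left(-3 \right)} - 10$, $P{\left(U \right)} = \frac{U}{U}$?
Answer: $- \frac{25}{2} \approx -12.5$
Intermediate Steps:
$P{\left(U \right)} = 1$
$c = - \frac{15}{2}$ ($c = \frac{3 \left(0 \cdot 1 - 10\right)}{4} = \frac{3 \left(0 - 10\right)}{4} = \frac{3}{4} \left(-10\right) = - \frac{15}{2} \approx -7.5$)
$B{\left(J,w \right)} = 5$
$c - B{\left(-7,-12 \right)} = - \frac{15}{2} - 5 = - \frac{25}{2}$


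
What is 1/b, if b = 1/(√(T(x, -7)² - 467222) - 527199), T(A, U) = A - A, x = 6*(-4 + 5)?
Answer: -527199 + I*√467222 ≈ -5.272e+5 + 683.54*I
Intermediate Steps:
x = 6 (x = 6*1 = 6)
T(A, U) = 0
b = 1/(-527199 + I*√467222) (b = 1/(√(0² - 467222) - 527199) = 1/(√(0 - 467222) - 527199) = 1/(√(-467222) - 527199) = 1/(I*√467222 - 527199) = 1/(-527199 + I*√467222) ≈ -1.8968e-6 - 2.459e-9*I)
1/b = 1/(-527199/277939252823 - I*√467222/277939252823)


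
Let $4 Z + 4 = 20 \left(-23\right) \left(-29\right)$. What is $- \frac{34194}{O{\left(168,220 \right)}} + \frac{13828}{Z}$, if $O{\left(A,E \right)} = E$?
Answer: $- \frac{27740159}{183370} \approx -151.28$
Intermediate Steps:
$Z = 3334$ ($Z = -1 + \frac{20 \left(-23\right) \left(-29\right)}{4} = -1 + \frac{\left(-460\right) \left(-29\right)}{4} = -1 + \frac{1}{4} \cdot 13340 = -1 + 3335 = 3334$)
$- \frac{34194}{O{\left(168,220 \right)}} + \frac{13828}{Z} = - \frac{34194}{220} + \frac{13828}{3334} = \left(-34194\right) \frac{1}{220} + 13828 \cdot \frac{1}{3334} = - \frac{17097}{110} + \frac{6914}{1667} = - \frac{27740159}{183370}$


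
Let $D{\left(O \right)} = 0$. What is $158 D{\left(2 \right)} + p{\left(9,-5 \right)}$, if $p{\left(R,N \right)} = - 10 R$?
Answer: $-90$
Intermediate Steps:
$158 D{\left(2 \right)} + p{\left(9,-5 \right)} = 158 \cdot 0 - 90 = 0 - 90 = -90$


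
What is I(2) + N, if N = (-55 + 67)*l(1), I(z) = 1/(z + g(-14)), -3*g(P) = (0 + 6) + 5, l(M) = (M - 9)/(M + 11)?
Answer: -43/5 ≈ -8.6000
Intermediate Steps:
l(M) = (-9 + M)/(11 + M)
g(P) = -11/3 (g(P) = -((0 + 6) + 5)/3 = -(6 + 5)/3 = -⅓*11 = -11/3)
I(z) = 1/(-11/3 + z) (I(z) = 1/(z - 11/3) = 1/(-11/3 + z))
N = -8 (N = (-55 + 67)*((-9 + 1)/(11 + 1)) = 12*(-8/12) = 12*((1/12)*(-8)) = 12*(-⅔) = -8)
I(2) + N = 3/(-11 + 3*2) - 8 = 3/(-11 + 6) - 8 = 3/(-5) - 8 = 3*(-⅕) - 8 = -⅗ - 8 = -43/5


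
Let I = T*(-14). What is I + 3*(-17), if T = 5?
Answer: -121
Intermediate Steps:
I = -70 (I = 5*(-14) = -70)
I + 3*(-17) = -70 + 3*(-17) = -70 - 51 = -121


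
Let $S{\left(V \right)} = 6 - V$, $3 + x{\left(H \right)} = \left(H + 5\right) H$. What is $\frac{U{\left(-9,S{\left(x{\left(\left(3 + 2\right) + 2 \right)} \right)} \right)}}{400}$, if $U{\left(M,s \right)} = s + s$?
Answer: $- \frac{3}{8} \approx -0.375$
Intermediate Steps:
$x{\left(H \right)} = -3 + H \left(5 + H\right)$ ($x{\left(H \right)} = -3 + \left(H + 5\right) H = -3 + \left(5 + H\right) H = -3 + H \left(5 + H\right)$)
$U{\left(M,s \right)} = 2 s$
$\frac{U{\left(-9,S{\left(x{\left(\left(3 + 2\right) + 2 \right)} \right)} \right)}}{400} = \frac{2 \left(6 - \left(-3 + \left(\left(3 + 2\right) + 2\right)^{2} + 5 \left(\left(3 + 2\right) + 2\right)\right)\right)}{400} = 2 \left(6 - \left(-3 + \left(5 + 2\right)^{2} + 5 \left(5 + 2\right)\right)\right) \frac{1}{400} = 2 \left(6 - \left(-3 + 7^{2} + 5 \cdot 7\right)\right) \frac{1}{400} = 2 \left(6 - \left(-3 + 49 + 35\right)\right) \frac{1}{400} = 2 \left(6 - 81\right) \frac{1}{400} = 2 \left(-75\right) \frac{1}{400} = \left(-150\right) \frac{1}{400} = - \frac{3}{8}$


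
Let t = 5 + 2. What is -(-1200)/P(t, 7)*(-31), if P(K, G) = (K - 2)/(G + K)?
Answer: -104160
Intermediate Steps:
t = 7
P(K, G) = (-2 + K)/(G + K)
-(-1200)/P(t, 7)*(-31) = -(-1200)/((-2 + 7)/(7 + 7))*(-31) = -(-1200)/(5/14)*(-31) = -(-1200)/((1/14)*5)*(-31) = -(-1200)/5/14*(-31) = -(-1200)*14/5*(-31) = -75*(-224/5)*(-31) = 3360*(-31) = -104160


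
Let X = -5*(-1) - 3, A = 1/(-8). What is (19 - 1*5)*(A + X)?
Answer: 105/4 ≈ 26.250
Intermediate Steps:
A = -1/8 ≈ -0.12500
X = 2 (X = 5 - 3 = 2)
(19 - 1*5)*(A + X) = (19 - 1*5)*(-1/8 + 2) = (19 - 5)*(15/8) = 14*(15/8) = 105/4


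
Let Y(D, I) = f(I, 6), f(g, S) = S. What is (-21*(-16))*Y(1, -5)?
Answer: 2016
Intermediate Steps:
Y(D, I) = 6
(-21*(-16))*Y(1, -5) = -21*(-16)*6 = 336*6 = 2016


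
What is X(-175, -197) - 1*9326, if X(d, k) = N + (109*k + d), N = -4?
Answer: -30978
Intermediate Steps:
X(d, k) = -4 + d + 109*k (X(d, k) = -4 + (109*k + d) = -4 + (d + 109*k) = -4 + d + 109*k)
X(-175, -197) - 1*9326 = (-4 - 175 + 109*(-197)) - 1*9326 = (-4 - 175 - 21473) - 9326 = -21652 - 9326 = -30978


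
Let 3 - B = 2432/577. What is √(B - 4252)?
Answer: 59*I*√406785/577 ≈ 65.217*I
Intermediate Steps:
B = -701/577 (B = 3 - 2432/577 = -701/577 ≈ -1.2149)
√(B - 4252) = √(-701/577 - 4252) = √(-2454105/577) = 59*I*√406785/577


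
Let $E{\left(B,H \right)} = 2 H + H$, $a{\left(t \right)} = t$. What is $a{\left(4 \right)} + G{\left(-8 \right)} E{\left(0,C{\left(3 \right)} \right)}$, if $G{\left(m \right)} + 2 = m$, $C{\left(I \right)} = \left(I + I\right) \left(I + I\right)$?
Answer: $-1076$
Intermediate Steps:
$C{\left(I \right)} = 4 I^{2}$ ($C{\left(I \right)} = 2 I 2 I = 4 I^{2}$)
$G{\left(m \right)} = -2 + m$
$E{\left(B,H \right)} = 3 H$
$a{\left(4 \right)} + G{\left(-8 \right)} E{\left(0,C{\left(3 \right)} \right)} = 4 + \left(-2 - 8\right) 3 \cdot 4 \cdot 3^{2} = 4 - 10 \cdot 3 \cdot 4 \cdot 9 = 4 - 10 \cdot 3 \cdot 36 = 4 - 1080 = -1076$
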